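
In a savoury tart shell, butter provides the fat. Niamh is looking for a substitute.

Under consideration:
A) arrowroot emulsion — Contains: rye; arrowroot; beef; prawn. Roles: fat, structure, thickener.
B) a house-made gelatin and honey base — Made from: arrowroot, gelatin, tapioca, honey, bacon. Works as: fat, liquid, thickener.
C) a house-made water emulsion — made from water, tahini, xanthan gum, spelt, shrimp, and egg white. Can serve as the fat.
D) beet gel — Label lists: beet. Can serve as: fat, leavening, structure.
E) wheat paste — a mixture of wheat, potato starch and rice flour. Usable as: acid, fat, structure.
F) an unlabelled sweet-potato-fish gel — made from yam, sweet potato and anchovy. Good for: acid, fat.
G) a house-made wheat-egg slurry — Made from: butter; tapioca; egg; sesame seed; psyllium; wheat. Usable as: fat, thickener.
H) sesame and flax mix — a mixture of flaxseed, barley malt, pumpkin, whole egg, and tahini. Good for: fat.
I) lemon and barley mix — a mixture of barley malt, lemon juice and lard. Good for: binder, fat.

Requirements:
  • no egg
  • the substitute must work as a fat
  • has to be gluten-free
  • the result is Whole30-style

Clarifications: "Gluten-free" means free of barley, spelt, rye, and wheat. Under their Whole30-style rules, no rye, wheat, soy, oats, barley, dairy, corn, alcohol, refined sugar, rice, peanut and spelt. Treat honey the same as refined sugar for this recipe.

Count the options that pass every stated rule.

A: has rye, so not gluten-free; has rye, so not Whole30-style — out
B: has honey, so not Whole30-style — no
C: has spelt, so not gluten-free; has spelt, so not Whole30-style (and 1 more) — out
D: Whole30-style, gluten-free — OK
E: has wheat, so not gluten-free; has rice flour, so not Whole30-style — out
F: works as a fat, Whole30-style, no egg — valid
G: has wheat, so not gluten-free; has butter, so not Whole30-style (and 1 more) — no
H: has barley malt, so not gluten-free; has barley malt, so not Whole30-style (and 1 more) — no
I: has barley malt, so not gluten-free; has barley malt, so not Whole30-style — no

2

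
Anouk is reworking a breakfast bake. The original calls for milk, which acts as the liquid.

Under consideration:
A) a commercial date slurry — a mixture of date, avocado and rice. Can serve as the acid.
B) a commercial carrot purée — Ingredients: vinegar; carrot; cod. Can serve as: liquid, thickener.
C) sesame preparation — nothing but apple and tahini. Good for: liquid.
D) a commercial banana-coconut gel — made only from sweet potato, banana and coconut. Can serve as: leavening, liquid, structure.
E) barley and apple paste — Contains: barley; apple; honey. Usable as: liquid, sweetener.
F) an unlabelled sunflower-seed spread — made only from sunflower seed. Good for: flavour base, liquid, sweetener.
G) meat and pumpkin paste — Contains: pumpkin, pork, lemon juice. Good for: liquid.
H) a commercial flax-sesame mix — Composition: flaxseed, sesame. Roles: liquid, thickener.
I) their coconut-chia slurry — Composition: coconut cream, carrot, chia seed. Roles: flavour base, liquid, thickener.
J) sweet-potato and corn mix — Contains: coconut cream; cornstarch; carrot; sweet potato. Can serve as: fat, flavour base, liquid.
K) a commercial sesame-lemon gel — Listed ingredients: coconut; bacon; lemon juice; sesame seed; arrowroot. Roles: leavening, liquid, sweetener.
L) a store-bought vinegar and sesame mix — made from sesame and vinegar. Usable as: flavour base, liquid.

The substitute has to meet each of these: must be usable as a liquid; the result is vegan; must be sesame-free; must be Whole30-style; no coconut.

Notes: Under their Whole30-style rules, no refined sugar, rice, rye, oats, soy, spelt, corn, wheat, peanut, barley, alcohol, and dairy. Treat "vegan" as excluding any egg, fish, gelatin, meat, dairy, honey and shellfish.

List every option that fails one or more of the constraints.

A, B, C, D, E, G, H, I, J, K, L

A: not usable as a liquid; has rice, so not Whole30-style — out
B: has cod, so not vegan — no
C: has tahini, so not sesame-free — no
D: has coconut, so not coconut-free — no
E: has barley, so not Whole30-style; has honey, so not vegan — no
F: nothing on the exclusion list — valid
G: has pork, so not vegan — out
H: has sesame, so not sesame-free — out
I: has coconut cream, so not coconut-free — no
J: has cornstarch, so not Whole30-style; has coconut cream, so not coconut-free — reject
K: has bacon, so not vegan; has sesame seed, so not sesame-free (and 1 more) — reject
L: has sesame, so not sesame-free — out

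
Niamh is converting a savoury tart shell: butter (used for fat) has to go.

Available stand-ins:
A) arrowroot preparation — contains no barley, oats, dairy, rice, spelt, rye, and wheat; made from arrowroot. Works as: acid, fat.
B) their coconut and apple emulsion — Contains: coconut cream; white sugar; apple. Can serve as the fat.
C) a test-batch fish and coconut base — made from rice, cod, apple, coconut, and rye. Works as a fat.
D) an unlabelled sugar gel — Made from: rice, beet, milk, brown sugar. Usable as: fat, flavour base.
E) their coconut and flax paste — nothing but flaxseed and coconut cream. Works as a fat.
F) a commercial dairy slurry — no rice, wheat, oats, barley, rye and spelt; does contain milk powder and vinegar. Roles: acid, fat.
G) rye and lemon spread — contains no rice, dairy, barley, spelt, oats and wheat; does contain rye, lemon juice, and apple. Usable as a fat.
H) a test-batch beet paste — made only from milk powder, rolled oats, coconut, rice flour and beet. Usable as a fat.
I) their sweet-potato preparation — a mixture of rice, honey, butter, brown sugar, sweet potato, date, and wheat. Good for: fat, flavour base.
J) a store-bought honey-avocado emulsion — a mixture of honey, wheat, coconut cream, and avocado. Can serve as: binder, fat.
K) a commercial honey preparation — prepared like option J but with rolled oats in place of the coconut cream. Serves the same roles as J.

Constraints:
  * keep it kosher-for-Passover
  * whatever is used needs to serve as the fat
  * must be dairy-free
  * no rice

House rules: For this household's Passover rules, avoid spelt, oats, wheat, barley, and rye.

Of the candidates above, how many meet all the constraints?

A: no rice, kosher-for-Passover — valid
B: every rule checks out — valid
C: has rye, so not kosher-for-Passover; has rice, so not rice-free — reject
D: has rice, so not rice-free; has milk, so not dairy-free — no
E: nothing on the exclusion list — OK
F: has milk powder, so not dairy-free — reject
G: has rye, so not kosher-for-Passover — reject
H: has rolled oats, so not kosher-for-Passover; has rice flour, so not rice-free (and 1 more) — reject
I: has wheat, so not kosher-for-Passover; has rice, so not rice-free (and 1 more) — reject
J: has wheat, so not kosher-for-Passover — out
K: has rolled oats, so not kosher-for-Passover — reject

3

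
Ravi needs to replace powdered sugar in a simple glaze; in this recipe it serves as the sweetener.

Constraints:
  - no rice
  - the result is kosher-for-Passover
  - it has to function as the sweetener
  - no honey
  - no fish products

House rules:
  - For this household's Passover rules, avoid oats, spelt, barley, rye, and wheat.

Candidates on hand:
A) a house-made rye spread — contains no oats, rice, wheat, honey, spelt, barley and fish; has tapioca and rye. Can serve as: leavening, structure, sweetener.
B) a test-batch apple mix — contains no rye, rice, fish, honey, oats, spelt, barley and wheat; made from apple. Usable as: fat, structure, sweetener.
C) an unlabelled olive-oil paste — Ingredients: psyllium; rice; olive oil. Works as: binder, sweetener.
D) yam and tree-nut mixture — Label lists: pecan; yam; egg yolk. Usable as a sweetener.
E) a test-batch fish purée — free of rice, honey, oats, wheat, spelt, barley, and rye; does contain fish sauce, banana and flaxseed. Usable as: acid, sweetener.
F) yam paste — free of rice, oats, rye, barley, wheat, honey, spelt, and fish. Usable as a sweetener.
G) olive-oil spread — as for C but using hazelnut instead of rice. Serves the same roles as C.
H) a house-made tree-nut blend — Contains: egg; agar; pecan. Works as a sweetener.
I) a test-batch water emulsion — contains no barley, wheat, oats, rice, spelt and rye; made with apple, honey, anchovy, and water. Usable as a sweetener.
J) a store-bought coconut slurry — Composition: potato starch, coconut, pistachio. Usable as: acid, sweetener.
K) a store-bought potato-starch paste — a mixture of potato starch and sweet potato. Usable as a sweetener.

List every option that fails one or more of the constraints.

A: has rye, so not kosher-for-Passover — out
B: works as a sweetener, no honey, no rice — valid
C: has rice, so not rice-free — no
D: all constraints satisfied — keep
E: has fish sauce, so not fish-free — no
F: works as a sweetener, no fish, no honey — valid
G: every rule checks out — keep
H: only egg, pecan and agar; none excluded — keep
I: has anchovy, so not fish-free; has honey, so not honey-free — no
J: all constraints satisfied — keep
K: all constraints satisfied — OK

A, C, E, I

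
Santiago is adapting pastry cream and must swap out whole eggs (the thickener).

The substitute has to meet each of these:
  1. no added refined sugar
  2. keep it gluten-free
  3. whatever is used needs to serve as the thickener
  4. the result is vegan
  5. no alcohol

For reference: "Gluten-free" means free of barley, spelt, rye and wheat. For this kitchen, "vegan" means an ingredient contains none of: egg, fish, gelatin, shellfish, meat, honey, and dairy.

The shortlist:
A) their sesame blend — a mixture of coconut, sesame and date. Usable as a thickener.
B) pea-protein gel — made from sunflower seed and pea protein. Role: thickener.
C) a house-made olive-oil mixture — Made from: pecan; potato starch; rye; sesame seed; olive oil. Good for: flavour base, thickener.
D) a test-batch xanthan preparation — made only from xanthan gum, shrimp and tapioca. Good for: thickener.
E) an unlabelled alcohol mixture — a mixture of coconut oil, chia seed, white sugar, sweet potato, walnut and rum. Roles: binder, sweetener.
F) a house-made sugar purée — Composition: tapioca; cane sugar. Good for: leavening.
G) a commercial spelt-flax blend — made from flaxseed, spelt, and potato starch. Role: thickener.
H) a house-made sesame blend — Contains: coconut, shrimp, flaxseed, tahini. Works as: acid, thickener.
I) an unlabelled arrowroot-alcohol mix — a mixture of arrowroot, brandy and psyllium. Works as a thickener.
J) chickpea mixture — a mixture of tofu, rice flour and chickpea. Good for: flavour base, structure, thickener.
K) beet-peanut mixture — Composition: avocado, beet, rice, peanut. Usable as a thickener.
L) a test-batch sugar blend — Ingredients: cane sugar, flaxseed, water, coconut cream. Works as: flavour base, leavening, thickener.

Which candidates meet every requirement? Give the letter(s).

A, B, J, K

A: works as a thickener, no refined sugar, vegan — keep
B: only pea protein and sunflower seed; none excluded — OK
C: has rye, so not gluten-free — reject
D: has shrimp, so not vegan — reject
E: not usable as a thickener; has rum, so not alcohol-free (and 1 more) — reject
F: not usable as a thickener; has cane sugar, so not no-added-sugar — out
G: has spelt, so not gluten-free — no
H: has shrimp, so not vegan — reject
I: has brandy, so not alcohol-free — reject
J: only rice flour, tofu and chickpea; none excluded — OK
K: peanut and rice etc. — none of it excluded — OK
L: has cane sugar, so not no-added-sugar — no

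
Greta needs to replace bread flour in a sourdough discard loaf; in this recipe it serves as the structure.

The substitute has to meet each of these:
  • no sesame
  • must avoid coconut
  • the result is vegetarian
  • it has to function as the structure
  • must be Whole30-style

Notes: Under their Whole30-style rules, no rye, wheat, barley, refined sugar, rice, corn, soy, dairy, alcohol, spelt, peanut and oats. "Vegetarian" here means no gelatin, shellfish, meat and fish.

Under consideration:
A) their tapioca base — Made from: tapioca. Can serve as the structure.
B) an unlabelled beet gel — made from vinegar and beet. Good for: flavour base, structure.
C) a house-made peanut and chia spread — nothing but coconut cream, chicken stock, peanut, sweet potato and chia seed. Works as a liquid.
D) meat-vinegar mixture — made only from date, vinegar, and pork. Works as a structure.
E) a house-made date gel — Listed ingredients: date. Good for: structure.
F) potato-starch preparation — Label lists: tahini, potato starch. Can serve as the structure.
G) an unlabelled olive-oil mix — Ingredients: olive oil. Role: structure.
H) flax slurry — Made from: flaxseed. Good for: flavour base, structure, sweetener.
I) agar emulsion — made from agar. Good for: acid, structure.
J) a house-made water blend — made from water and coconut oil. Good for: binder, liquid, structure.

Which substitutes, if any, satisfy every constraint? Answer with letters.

A: nothing on the exclusion list — OK
B: no coconut, no sesame — valid
C: not usable as a structure; has peanut, so not Whole30-style (and 2 more) — no
D: has pork, so not vegetarian — reject
E: vegetarian, no sesame — keep
F: has tahini, so not sesame-free — no
G: no sesame, no coconut — OK
H: vegetarian, Whole30-style — OK
I: all constraints satisfied — valid
J: has coconut oil, so not coconut-free — no

A, B, E, G, H, I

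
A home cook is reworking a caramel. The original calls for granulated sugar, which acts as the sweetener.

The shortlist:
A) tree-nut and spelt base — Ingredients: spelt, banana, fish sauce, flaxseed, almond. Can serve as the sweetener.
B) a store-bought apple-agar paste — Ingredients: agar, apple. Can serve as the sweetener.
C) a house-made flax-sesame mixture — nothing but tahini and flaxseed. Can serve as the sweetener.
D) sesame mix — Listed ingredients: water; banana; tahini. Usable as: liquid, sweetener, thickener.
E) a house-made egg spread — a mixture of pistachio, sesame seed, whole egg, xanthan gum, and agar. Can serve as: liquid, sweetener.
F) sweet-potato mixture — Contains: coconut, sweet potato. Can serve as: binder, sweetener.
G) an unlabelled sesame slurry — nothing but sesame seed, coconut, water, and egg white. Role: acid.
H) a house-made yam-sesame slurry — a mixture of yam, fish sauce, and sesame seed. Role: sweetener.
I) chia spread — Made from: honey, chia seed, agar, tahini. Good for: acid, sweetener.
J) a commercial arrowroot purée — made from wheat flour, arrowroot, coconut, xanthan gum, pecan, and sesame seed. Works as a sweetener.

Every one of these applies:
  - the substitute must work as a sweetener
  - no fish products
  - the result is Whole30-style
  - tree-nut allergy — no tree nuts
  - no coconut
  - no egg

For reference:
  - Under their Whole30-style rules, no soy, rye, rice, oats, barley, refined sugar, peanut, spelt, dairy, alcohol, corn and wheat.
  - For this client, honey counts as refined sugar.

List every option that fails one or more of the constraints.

A, E, F, G, H, I, J

A: has spelt, so not Whole30-style; has almond, so not tree-nut-free (and 1 more) — reject
B: only agar and apple; none excluded — valid
C: no fish, no coconut — OK
D: every rule checks out — valid
E: has pistachio, so not tree-nut-free; has whole egg, so not egg-free — out
F: has coconut, so not coconut-free — out
G: not usable as a sweetener; has coconut, so not coconut-free (and 1 more) — out
H: has fish sauce, so not fish-free — out
I: has honey, so not Whole30-style — no
J: has wheat flour, so not Whole30-style; has pecan, so not tree-nut-free (and 1 more) — out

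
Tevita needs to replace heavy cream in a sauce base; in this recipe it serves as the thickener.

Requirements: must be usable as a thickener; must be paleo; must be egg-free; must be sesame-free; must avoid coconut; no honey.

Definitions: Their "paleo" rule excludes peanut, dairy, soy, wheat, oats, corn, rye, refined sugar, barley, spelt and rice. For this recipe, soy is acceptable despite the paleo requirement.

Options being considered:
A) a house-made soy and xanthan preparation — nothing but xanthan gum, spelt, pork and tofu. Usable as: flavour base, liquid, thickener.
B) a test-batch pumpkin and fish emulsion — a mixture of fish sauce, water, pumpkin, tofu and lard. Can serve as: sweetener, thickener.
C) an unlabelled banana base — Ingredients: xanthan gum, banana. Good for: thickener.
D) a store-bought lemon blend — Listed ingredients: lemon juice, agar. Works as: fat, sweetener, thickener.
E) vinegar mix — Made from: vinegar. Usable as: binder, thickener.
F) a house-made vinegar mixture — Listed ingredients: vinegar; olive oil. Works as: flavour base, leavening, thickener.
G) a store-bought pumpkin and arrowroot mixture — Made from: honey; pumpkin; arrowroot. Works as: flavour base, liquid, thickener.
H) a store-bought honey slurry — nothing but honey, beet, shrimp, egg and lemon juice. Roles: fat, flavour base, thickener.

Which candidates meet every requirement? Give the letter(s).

B, C, D, E, F

A: has spelt, so not paleo — reject
B: soy is permitted under the paleo carve-out; nothing else excluded — valid
C: only banana and xanthan gum; none excluded — keep
D: only lemon juice and agar; none excluded — valid
E: only vinegar; none excluded — OK
F: only vinegar and olive oil; none excluded — OK
G: has honey, so not honey-free — reject
H: has honey, so not honey-free; has egg, so not egg-free — out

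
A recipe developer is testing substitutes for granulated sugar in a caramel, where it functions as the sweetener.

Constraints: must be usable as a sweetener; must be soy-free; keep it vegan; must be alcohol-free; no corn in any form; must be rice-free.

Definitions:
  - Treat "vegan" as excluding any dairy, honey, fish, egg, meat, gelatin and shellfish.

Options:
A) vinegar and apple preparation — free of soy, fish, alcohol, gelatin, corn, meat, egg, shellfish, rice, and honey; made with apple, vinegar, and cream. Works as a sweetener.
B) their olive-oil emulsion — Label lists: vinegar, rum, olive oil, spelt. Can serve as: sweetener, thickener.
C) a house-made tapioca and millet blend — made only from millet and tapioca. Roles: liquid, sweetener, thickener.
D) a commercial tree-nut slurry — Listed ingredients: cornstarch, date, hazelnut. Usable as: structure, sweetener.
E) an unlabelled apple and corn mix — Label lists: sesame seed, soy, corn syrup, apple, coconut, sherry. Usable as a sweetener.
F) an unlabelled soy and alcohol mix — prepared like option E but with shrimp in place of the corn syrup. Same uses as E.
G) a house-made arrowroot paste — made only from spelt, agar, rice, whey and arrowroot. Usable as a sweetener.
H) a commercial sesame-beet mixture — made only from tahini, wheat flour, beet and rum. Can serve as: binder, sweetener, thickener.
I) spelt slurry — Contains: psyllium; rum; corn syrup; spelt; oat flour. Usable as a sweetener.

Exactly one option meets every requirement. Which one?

A: has cream, so not vegan — no
B: has rum, so not alcohol-free — no
C: only tapioca and millet; none excluded — OK
D: has cornstarch, so not corn-free — out
E: has sherry, so not alcohol-free; has corn syrup, so not corn-free (and 1 more) — no
F: has shrimp, so not vegan; has sherry, so not alcohol-free (and 1 more) — out
G: has whey, so not vegan; has rice, so not rice-free — reject
H: has rum, so not alcohol-free — reject
I: has rum, so not alcohol-free; has corn syrup, so not corn-free — no

C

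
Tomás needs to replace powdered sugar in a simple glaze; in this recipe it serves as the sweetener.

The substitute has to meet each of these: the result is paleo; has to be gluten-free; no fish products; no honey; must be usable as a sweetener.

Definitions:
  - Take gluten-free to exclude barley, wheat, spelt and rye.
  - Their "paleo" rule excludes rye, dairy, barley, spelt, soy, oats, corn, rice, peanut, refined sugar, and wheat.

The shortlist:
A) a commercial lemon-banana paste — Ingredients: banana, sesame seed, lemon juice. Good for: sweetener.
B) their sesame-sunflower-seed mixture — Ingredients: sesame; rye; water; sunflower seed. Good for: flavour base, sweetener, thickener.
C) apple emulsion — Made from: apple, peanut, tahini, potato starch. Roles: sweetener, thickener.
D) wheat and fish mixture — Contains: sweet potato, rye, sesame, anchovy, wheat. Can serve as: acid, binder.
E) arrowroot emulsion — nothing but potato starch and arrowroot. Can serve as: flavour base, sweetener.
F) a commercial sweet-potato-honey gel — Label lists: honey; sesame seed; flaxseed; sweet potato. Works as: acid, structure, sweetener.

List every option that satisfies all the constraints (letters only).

A: all constraints satisfied — keep
B: has rye, so not gluten-free; has rye, so not paleo — no
C: has peanut, so not paleo — out
D: not usable as a sweetener; has rye, so not gluten-free (and 2 more) — no
E: every rule checks out — OK
F: has honey, so not honey-free — reject

A, E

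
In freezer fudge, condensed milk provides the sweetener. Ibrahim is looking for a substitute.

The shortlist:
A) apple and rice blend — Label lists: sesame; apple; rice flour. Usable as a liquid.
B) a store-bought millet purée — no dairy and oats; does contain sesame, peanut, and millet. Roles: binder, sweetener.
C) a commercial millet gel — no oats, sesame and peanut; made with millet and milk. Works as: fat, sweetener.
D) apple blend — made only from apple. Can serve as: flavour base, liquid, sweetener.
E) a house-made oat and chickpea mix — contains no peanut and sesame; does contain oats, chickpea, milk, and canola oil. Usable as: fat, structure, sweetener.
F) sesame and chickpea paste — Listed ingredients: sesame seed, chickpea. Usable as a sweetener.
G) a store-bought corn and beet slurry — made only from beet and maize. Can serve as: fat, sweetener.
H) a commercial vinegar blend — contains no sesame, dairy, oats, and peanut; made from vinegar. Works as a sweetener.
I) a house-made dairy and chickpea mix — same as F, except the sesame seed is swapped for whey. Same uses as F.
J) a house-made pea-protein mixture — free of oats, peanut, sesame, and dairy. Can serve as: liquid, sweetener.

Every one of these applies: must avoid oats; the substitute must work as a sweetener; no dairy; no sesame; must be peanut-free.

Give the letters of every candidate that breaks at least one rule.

A, B, C, E, F, I

A: not usable as a sweetener; has sesame, so not sesame-free — no
B: has sesame, so not sesame-free; has peanut, so not peanut-free — reject
C: has milk, so not dairy-free — reject
D: every rule checks out — OK
E: has milk, so not dairy-free; has oats, so not oat-free — no
F: has sesame seed, so not sesame-free — out
G: only maize and beet; none excluded — OK
H: no peanut, no dairy — valid
I: has whey, so not dairy-free — no
J: no oats, no sesame — OK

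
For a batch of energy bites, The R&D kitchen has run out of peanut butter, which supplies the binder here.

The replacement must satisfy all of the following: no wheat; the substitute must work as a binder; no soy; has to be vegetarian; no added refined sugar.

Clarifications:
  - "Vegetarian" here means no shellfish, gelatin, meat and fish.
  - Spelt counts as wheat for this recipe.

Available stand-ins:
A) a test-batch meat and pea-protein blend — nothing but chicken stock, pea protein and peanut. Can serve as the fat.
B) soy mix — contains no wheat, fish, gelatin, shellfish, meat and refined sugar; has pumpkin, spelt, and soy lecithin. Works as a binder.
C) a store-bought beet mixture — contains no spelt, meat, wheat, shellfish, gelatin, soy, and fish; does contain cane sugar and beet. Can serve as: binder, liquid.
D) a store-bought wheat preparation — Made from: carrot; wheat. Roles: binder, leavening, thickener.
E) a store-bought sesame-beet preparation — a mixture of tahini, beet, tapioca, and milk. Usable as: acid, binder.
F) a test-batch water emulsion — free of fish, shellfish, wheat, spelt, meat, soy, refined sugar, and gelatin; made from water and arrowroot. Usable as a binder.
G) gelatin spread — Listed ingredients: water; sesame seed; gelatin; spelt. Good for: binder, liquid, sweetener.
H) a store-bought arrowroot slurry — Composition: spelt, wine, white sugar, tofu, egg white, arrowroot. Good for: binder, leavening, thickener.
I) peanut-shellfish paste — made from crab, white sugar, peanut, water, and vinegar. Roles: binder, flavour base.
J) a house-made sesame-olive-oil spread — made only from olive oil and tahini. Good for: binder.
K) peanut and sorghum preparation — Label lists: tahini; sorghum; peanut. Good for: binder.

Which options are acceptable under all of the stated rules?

A: not usable as a binder; has chicken stock, so not vegetarian — reject
B: has soy lecithin, so not soy-free; has spelt, so not wheat-free — out
C: has cane sugar, so not no-added-sugar — no
D: has wheat, so not wheat-free — no
E: milk and tahini etc. — none of it excluded — valid
F: wheat-free, no soy — valid
G: has gelatin, so not vegetarian; has spelt, so not wheat-free — reject
H: has tofu, so not soy-free; has white sugar, so not no-added-sugar (and 1 more) — out
I: has crab, so not vegetarian; has white sugar, so not no-added-sugar — reject
J: nothing on the exclusion list — valid
K: nothing on the exclusion list — OK

E, F, J, K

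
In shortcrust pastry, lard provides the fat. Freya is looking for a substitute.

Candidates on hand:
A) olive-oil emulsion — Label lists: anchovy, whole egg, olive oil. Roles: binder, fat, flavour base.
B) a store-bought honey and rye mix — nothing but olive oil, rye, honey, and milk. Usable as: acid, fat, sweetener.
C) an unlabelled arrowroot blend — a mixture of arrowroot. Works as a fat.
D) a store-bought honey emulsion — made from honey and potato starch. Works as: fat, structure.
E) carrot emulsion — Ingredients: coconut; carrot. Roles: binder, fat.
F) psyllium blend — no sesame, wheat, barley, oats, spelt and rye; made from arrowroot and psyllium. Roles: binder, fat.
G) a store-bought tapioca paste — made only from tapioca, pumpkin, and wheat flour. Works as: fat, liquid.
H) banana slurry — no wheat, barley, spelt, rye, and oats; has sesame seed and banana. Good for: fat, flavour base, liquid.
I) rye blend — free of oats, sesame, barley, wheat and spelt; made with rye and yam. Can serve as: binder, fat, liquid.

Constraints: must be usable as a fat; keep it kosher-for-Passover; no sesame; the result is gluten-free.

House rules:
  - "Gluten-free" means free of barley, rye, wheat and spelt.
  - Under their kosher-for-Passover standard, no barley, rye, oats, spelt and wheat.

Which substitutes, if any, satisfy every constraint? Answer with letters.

A, C, D, E, F

A: every rule checks out — valid
B: has rye, so not gluten-free; has rye, so not kosher-for-Passover — out
C: kosher-for-Passover, no sesame — keep
D: works as a fat, no sesame, kosher-for-Passover — valid
E: only coconut and carrot; none excluded — valid
F: gluten-free, no sesame — OK
G: has wheat flour, so not gluten-free; has wheat flour, so not kosher-for-Passover — out
H: has sesame seed, so not sesame-free — reject
I: has rye, so not gluten-free; has rye, so not kosher-for-Passover — no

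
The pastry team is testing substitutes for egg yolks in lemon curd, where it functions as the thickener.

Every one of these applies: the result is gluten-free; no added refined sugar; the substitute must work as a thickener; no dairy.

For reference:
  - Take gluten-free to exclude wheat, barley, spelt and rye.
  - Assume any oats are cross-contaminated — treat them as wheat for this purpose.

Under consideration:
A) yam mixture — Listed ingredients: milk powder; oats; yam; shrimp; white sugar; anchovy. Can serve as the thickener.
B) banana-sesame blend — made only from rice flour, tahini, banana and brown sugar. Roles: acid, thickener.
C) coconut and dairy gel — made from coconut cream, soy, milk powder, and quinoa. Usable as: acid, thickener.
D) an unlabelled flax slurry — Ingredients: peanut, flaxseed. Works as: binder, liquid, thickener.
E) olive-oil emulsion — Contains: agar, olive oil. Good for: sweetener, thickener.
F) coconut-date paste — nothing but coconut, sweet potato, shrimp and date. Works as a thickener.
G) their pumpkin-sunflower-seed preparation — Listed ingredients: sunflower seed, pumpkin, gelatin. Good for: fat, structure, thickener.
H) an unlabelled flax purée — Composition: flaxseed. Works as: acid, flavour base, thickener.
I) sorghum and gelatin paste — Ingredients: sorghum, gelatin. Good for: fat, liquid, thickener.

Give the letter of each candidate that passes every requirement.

A: has oats, so not gluten-free; has white sugar, so not no-added-sugar (and 1 more) — out
B: has brown sugar, so not no-added-sugar — reject
C: has milk powder, so not dairy-free — reject
D: works as a thickener, gluten-free, no refined sugar — OK
E: nothing on the exclusion list — valid
F: no refined sugar, gluten-free — OK
G: nothing on the exclusion list — keep
H: all constraints satisfied — OK
I: only gelatin and sorghum; none excluded — OK

D, E, F, G, H, I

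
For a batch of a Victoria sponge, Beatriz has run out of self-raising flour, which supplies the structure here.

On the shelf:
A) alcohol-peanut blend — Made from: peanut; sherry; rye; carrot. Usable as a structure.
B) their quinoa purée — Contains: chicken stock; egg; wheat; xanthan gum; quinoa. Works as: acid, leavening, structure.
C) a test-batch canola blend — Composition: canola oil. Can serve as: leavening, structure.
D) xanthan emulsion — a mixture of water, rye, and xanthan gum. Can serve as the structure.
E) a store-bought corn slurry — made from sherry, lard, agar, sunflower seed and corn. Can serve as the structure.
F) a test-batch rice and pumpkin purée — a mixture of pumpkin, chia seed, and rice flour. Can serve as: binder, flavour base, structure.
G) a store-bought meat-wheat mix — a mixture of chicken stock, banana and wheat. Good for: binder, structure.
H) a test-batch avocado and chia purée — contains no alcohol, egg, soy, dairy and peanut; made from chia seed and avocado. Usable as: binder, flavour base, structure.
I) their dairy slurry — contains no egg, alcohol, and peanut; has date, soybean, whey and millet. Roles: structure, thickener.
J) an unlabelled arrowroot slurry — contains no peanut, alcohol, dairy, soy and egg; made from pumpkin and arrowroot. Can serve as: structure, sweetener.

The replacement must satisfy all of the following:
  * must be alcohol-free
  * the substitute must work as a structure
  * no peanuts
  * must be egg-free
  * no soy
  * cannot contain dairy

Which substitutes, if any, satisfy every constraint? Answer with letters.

C, D, F, G, H, J

A: has peanut, so not peanut-free; has sherry, so not alcohol-free — no
B: has egg, so not egg-free — out
C: works as a structure, no alcohol, no peanut — OK
D: nothing on the exclusion list — valid
E: has sherry, so not alcohol-free — out
F: every rule checks out — OK
G: only chicken stock, wheat, and banana; none excluded — OK
H: nothing on the exclusion list — valid
I: has soybean, so not soy-free; has whey, so not dairy-free — reject
J: every rule checks out — keep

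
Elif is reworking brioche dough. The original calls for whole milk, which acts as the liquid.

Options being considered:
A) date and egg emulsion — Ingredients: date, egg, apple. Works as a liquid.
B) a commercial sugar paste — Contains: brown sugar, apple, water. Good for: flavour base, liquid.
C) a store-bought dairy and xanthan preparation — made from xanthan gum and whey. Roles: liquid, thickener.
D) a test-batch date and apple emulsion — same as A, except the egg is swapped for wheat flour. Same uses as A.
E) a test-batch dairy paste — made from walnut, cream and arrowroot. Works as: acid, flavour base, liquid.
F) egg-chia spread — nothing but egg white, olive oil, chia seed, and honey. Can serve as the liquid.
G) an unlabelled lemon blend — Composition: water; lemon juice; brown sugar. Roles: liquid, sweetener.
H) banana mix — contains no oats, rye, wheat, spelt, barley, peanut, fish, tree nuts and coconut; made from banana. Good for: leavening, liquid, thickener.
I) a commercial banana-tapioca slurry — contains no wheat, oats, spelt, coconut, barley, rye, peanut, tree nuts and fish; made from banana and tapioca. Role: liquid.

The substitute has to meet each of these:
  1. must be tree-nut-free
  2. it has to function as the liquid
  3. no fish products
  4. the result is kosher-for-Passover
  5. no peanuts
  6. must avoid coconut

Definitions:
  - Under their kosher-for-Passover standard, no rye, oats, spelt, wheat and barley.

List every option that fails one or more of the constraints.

D, E

A: only egg, apple and date; none excluded — OK
B: nothing on the exclusion list — valid
C: nothing on the exclusion list — keep
D: has wheat flour, so not kosher-for-Passover — no
E: has walnut, so not tree-nut-free — out
F: every rule checks out — valid
G: every rule checks out — keep
H: nothing on the exclusion list — valid
I: nothing on the exclusion list — keep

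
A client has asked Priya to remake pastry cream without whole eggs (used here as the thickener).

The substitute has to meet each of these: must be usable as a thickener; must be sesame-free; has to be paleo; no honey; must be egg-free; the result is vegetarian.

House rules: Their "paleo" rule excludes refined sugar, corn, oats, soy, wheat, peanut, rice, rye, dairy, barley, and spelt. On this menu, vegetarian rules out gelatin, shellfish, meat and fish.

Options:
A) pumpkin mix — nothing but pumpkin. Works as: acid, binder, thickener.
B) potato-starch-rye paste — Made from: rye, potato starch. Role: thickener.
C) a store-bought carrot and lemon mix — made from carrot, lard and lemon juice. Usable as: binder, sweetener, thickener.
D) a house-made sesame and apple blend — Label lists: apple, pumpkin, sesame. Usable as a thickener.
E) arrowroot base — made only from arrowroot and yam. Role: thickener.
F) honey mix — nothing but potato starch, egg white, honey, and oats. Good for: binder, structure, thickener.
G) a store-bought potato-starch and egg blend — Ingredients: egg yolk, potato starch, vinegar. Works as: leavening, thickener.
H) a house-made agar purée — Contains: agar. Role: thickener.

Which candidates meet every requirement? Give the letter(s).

A, E, H

A: no sesame, no honey — keep
B: has rye, so not paleo — no
C: has lard, so not vegetarian — no
D: has sesame, so not sesame-free — reject
E: every rule checks out — keep
F: has oats, so not paleo; has honey, so not honey-free (and 1 more) — reject
G: has egg yolk, so not egg-free — reject
H: only agar; none excluded — OK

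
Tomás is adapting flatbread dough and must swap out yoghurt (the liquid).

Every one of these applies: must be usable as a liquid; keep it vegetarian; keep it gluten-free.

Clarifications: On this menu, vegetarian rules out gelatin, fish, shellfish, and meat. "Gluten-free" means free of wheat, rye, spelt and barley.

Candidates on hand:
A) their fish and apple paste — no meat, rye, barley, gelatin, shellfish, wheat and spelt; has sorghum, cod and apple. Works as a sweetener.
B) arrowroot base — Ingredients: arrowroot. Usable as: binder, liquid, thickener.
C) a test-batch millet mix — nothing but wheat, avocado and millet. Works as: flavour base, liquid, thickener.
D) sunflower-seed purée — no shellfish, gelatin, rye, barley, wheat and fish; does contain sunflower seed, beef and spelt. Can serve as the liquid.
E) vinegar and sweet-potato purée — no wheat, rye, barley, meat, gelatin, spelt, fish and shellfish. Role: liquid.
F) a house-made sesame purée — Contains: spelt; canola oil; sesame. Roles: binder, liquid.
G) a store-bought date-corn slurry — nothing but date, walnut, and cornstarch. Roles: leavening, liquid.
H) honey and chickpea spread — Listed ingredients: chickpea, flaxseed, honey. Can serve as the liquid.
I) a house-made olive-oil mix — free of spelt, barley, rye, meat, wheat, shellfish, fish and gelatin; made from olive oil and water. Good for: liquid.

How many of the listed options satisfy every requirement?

A: not usable as a liquid; has cod, so not vegetarian — out
B: gluten-free, vegetarian — keep
C: has wheat, so not gluten-free — out
D: has beef, so not vegetarian; has spelt, so not gluten-free — out
E: works as a liquid, vegetarian, gluten-free — valid
F: has spelt, so not gluten-free — out
G: works as a liquid, gluten-free, vegetarian — OK
H: vegetarian, gluten-free — OK
I: gluten-free, vegetarian — keep

5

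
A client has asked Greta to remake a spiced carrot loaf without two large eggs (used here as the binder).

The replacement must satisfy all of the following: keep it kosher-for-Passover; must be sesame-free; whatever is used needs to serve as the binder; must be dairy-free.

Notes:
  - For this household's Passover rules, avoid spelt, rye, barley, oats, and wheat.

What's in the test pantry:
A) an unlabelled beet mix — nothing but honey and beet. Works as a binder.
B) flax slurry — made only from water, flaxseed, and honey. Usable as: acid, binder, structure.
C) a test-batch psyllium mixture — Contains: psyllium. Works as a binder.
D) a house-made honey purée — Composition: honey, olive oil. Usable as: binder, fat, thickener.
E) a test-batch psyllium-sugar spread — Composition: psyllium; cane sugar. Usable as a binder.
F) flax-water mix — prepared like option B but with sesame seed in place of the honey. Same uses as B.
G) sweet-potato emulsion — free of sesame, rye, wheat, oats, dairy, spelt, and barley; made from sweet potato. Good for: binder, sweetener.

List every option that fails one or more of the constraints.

F

A: only honey and beet; none excluded — valid
B: only honey, flaxseed, and water; none excluded — keep
C: no dairy, kosher-for-Passover — valid
D: works as a binder, kosher-for-Passover, no dairy — valid
E: only cane sugar and psyllium; none excluded — keep
F: has sesame seed, so not sesame-free — out
G: no dairy, kosher-for-Passover — keep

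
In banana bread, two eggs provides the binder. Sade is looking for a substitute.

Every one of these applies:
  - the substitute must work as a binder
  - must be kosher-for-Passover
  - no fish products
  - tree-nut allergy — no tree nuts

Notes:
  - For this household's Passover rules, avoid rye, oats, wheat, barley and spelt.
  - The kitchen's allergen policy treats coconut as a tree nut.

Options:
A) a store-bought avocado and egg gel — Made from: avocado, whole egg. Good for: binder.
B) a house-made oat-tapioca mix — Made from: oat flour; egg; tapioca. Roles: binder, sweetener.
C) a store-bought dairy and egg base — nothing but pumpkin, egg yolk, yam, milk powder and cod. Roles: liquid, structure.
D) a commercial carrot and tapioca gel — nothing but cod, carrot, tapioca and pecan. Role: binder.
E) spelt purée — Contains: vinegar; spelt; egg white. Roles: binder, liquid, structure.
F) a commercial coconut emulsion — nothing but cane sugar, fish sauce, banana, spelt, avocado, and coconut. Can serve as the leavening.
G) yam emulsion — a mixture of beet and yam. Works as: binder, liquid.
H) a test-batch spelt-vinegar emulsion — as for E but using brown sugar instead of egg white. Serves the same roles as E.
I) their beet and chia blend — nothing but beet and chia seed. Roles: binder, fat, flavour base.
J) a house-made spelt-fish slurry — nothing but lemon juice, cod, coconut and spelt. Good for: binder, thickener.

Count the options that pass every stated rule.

A: all constraints satisfied — keep
B: has oat flour, so not kosher-for-Passover — no
C: not usable as a binder; has cod, so not fish-free — no
D: has cod, so not fish-free; has pecan, so not tree-nut-free — out
E: has spelt, so not kosher-for-Passover — reject
F: not usable as a binder; has spelt, so not kosher-for-Passover (and 2 more) — no
G: all constraints satisfied — keep
H: has spelt, so not kosher-for-Passover — out
I: works as a binder, tree-nut-free, no fish — keep
J: has spelt, so not kosher-for-Passover; has cod, so not fish-free (and 1 more) — out

3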